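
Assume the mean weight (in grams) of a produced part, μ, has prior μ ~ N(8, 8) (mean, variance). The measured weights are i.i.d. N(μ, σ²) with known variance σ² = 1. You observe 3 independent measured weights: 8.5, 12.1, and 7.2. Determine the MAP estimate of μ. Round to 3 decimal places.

μ̂_MAP = 9.216

n = 3; x̄ = (8.5 + 12.1 + 7.2)/3 = 27.8/3 = 139/15 ≈ 9.2667.
For a Normal prior and Normal likelihood with known variance, the posterior is Normal; its mode equals its mean, the precision-weighted average.
Prior precision 1/σ₀² = 1/8 = 0.125; data precision n/σ² = 3/1 = 3.
μ̂ = (0.125·8 + 3·(139/15)) / (0.125 + 3) = 28.8/3.125 = 9.216.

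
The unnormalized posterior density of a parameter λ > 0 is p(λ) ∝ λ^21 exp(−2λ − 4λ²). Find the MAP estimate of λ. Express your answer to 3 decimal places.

ℓ'(λ) = 21/λ − 2 − 8λ. Setting this to zero and multiplying by λ: 8λ² + 2λ − 21 = 0.
λ = (−2 + √(2² + 4·8·21)) / (2·8) = (−2 + √676) / 16 = (−2 + 26)/16 = 3/2.
ℓ''(λ) = −21/λ² − 8 < 0, confirming a maximum.

λ̂_MAP = 1.500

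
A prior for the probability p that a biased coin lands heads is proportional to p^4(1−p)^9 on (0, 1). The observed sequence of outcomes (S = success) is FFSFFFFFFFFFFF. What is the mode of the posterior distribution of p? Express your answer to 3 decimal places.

p̂_MAP = 0.185

The prior density ∝ p^4(1−p)^9 is the kernel of Beta(5, 10).
Data: 1 success in 14 trials (from the sequence). The binomial likelihood contributes p(1−p)^13, so the posterior is Beta(5+1, 10+13) = Beta(6, 23).
For Beta(a, b) with a, b > 1 the mode is (a−1)/(a+b−2) = 5/27 ≈ 0.185.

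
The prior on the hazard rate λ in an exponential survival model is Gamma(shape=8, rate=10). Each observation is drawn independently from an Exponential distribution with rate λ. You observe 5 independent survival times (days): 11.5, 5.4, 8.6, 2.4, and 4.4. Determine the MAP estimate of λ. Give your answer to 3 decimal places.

λ̂_MAP = 0.284

The Exponential(rate=λ) likelihood is ∝ λ^n e^(−λΣtᵢ). Here n = 5 and Σtᵢ = 11.5 + 5.4 + 8.6 + 2.4 + 4.4 = 32.3.
Posterior ∝ λ^7e^(−10λ) · λ^5e^(−32.3λ) = λ^12e^(−42.3λ), i.e. Gamma(13, 42.3).
Mode = (a−1)/b = 12/42.3 ≈ 0.284.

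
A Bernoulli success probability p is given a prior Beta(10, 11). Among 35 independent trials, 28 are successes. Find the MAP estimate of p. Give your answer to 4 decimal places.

p̂_MAP = 0.6852

Prior: Beta(10, 11).
Data: 28 successes in 35 trials. The binomial likelihood contributes p^28(1−p)^7, so the posterior is Beta(10+28, 11+7) = Beta(38, 18).
For Beta(a, b) with a, b > 1 the mode is (a−1)/(a+b−2) = 37/54 ≈ 0.6852.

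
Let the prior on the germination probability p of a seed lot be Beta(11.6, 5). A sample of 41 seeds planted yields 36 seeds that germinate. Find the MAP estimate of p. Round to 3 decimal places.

p̂_MAP = 0.838

Prior: Beta(11.6, 5).
Data: 36 successes in 41 trials. The binomial likelihood contributes p^36(1−p)^5, so the posterior is Beta(11.6+36, 5+5) = Beta(47.6, 10).
For Beta(a, b) with a, b > 1 the mode is (a−1)/(a+b−2) = 46.6/55.6 ≈ 0.838.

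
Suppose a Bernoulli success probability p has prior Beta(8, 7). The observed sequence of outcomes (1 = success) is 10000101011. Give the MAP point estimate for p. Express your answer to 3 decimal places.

Prior: Beta(8, 7).
Data: 5 successes in 11 trials (from the sequence). The binomial likelihood contributes p^5(1−p)^6, so the posterior is Beta(8+5, 7+6) = Beta(13, 13).
For Beta(a, b) with a, b > 1 the mode is (a−1)/(a+b−2) = 12/24 ≈ 0.500.

p̂_MAP = 0.500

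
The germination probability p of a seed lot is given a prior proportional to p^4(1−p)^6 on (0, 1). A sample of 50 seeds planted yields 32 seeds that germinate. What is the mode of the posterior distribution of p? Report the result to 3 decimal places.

p̂_MAP = 0.600

The prior density ∝ p^4(1−p)^6 is the kernel of Beta(5, 7).
Data: 32 successes in 50 trials. The binomial likelihood contributes p^32(1−p)^18, so the posterior is Beta(5+32, 7+18) = Beta(37, 25).
For Beta(a, b) with a, b > 1 the mode is (a−1)/(a+b−2) = 36/60 ≈ 0.600.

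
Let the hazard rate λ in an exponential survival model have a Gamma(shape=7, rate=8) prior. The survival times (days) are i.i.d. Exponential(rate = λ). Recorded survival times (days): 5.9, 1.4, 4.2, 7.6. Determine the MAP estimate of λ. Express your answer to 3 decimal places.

The Exponential(rate=λ) likelihood is ∝ λ^n e^(−λΣtᵢ). Here n = 4 and Σtᵢ = 5.9 + 1.4 + 4.2 + 7.6 = 19.1.
Posterior ∝ λ^6e^(−8λ) · λ^4e^(−19.1λ) = λ^10e^(−27.1λ), i.e. Gamma(11, 27.1).
Mode = (a−1)/b = 10/27.1 ≈ 0.369.

λ̂_MAP = 0.369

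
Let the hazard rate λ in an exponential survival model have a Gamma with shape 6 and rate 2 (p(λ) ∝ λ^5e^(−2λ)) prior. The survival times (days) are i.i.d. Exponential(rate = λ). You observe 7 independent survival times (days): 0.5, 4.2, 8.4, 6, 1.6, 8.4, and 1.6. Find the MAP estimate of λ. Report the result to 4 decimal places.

λ̂_MAP = 0.3670

The Exponential(rate=λ) likelihood is ∝ λ^n e^(−λΣtᵢ). Here n = 7 and Σtᵢ = 0.5 + 4.2 + 8.4 + 6 + 1.6 + 8.4 + 1.6 = 30.7.
Posterior ∝ λ^5e^(−2λ) · λ^7e^(−30.7λ) = λ^12e^(−32.7λ), i.e. Gamma(13, 32.7).
Mode = (a−1)/b = 12/32.7 ≈ 0.3670.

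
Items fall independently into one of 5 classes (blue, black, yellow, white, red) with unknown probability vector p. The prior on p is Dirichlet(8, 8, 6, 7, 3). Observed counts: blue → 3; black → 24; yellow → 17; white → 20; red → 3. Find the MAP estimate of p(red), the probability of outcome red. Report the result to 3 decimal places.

The posterior is Dirichlet(αᵢ + nᵢ) = Dirichlet(11, 32, 23, 27, 6).
For a Dirichlet(a₁,…,a_K) with all aᵢ > 1, the mode has j-th component (aⱼ − 1)/(Σaᵢ − K).
Here Σaᵢ = 99 and K = 5, so p(red) = (6 − 1)/(99 − 5) = 5/94 ≈ 0.053.

MAP estimate of p(red) = 0.053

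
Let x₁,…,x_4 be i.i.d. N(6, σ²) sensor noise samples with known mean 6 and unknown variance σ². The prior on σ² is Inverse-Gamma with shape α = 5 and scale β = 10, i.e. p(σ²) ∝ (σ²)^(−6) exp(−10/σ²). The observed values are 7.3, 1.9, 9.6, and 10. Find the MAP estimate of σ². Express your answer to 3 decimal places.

σ̂²_MAP = 4.216

Sum of squared deviations about the known mean: SS = (7.3−6)² + (1.9−6)² + (9.6−6)² + (10−6)² = 47.46.
The Normal likelihood contributes (σ²)^(−n/2) exp(−SS/(2σ²)), so the posterior is Inverse-Gamma(α + n/2, β + SS/2) = Inverse-Gamma(7, 33.73).
The mode of Inverse-Gamma(a, b) is b/(a+1) = 33.73/8 ≈ 4.216.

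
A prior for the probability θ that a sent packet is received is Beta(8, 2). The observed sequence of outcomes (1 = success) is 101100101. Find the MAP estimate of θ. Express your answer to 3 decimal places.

θ̂_MAP = 0.706

Prior: Beta(8, 2).
Data: 5 successes in 9 trials (from the sequence). The binomial likelihood contributes θ^5(1−θ)^4, so the posterior is Beta(8+5, 2+4) = Beta(13, 6).
For Beta(a, b) with a, b > 1 the mode is (a−1)/(a+b−2) = 12/17 ≈ 0.706.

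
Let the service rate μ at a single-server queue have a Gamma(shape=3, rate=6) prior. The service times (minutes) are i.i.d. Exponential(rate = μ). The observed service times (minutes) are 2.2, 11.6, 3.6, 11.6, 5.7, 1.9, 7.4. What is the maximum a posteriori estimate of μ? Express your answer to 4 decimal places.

The Exponential(rate=μ) likelihood is ∝ μ^n e^(−μΣtᵢ). Here n = 7 and Σtᵢ = 2.2 + 11.6 + 3.6 + 11.6 + 5.7 + 1.9 + 7.4 = 44.
Posterior ∝ μ^2e^(−6μ) · μ^7e^(−44μ) = μ^9e^(−50μ), i.e. Gamma(10, 50).
Mode = (a−1)/b = 9/50 ≈ 0.1800.

μ̂_MAP = 0.1800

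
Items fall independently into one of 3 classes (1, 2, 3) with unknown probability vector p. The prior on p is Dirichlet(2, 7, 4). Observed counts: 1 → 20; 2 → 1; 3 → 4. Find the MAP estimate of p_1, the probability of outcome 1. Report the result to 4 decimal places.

The posterior is Dirichlet(αᵢ + nᵢ) = Dirichlet(22, 8, 8).
For a Dirichlet(a₁,…,a_K) with all aᵢ > 1, the mode has j-th component (aⱼ − 1)/(Σaᵢ − K).
Here Σaᵢ = 38 and K = 3, so p_1 = (22 − 1)/(38 − 3) = 21/35 ≈ 0.6000.

MAP estimate: 0.6000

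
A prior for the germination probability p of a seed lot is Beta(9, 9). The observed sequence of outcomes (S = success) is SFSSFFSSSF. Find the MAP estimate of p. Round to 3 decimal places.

p̂_MAP = 0.538

Prior: Beta(9, 9).
Data: 6 successes in 10 trials (from the sequence). The binomial likelihood contributes p^6(1−p)^4, so the posterior is Beta(9+6, 9+4) = Beta(15, 13).
For Beta(a, b) with a, b > 1 the mode is (a−1)/(a+b−2) = 14/26 ≈ 0.538.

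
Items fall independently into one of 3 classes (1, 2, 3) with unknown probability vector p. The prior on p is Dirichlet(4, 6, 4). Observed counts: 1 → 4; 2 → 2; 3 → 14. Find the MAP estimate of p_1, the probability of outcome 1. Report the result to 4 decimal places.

MAP estimate: 0.2258

The posterior is Dirichlet(αᵢ + nᵢ) = Dirichlet(8, 8, 18).
For a Dirichlet(a₁,…,a_K) with all aᵢ > 1, the mode has j-th component (aⱼ − 1)/(Σaᵢ − K).
Here Σaᵢ = 34 and K = 3, so p_1 = (8 − 1)/(34 − 3) = 7/31 ≈ 0.2258.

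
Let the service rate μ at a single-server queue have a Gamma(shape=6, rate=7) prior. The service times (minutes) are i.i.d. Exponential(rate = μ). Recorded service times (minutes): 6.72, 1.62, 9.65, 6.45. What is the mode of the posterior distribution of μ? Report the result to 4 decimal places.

μ̂_MAP = 0.2863

The Exponential(rate=μ) likelihood is ∝ μ^n e^(−μΣtᵢ). Here n = 4 and Σtᵢ = 6.72 + 1.62 + 9.65 + 6.45 = 24.44.
Posterior ∝ μ^5e^(−7μ) · μ^4e^(−24.44μ) = μ^9e^(−31.44μ), i.e. Gamma(10, 31.44).
Mode = (a−1)/b = 9/31.44 ≈ 0.2863.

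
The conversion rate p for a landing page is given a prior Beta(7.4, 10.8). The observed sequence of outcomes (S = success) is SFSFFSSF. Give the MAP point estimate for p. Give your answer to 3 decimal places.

p̂_MAP = 0.430

Prior: Beta(7.4, 10.8).
Data: 4 successes in 8 trials (from the sequence). The binomial likelihood contributes p^4(1−p)^4, so the posterior is Beta(7.4+4, 10.8+4) = Beta(11.4, 14.8).
For Beta(a, b) with a, b > 1 the mode is (a−1)/(a+b−2) = 10.4/24.2 ≈ 0.430.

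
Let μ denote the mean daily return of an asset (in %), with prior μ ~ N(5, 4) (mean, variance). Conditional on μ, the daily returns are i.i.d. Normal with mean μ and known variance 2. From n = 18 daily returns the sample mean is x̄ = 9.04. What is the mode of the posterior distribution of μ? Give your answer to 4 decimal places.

μ̂_MAP = 8.9308

n = 18, x̄ = 9.04.
For a Normal prior and Normal likelihood with known variance, the posterior is Normal; its mode equals its mean, the precision-weighted average.
Prior precision 1/σ₀² = 1/4 = 0.25; data precision n/σ² = 18/2 = 9.
μ̂ = (0.25·5 + 9·9.04) / (0.25 + 9) = 82.61/9.25 = 8261/925 ≈ 8.9308.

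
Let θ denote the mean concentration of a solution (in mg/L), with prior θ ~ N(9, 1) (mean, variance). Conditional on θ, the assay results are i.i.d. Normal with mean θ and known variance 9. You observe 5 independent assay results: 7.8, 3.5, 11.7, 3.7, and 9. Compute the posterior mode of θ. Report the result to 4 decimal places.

n = 5; x̄ = (7.8 + 3.5 + 11.7 + 3.7 + 9)/5 = 35.7/5 = 7.14.
For a Normal prior and Normal likelihood with known variance, the posterior is Normal; its mode equals its mean, the precision-weighted average.
Prior precision 1/σ₀² = 1/1 = 1; data precision n/σ² = 5/9.
θ̂ = (1·9 + (5/9)·7.14) / (1 + 5/9) = (389/30)/(14/9) = 1167/140 ≈ 8.3357.

θ̂_MAP = 8.3357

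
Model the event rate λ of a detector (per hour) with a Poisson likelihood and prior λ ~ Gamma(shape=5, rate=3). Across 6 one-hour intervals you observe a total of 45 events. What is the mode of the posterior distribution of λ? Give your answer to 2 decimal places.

Σxᵢ = 45, n = 6.
Posterior ∝ λ^4e^(−3λ) · λ^45e^(−6λ) = λ^49e^(−9λ), i.e. Gamma(shape=50, rate=9).
The mode of a Gamma(a, b) with a ≥ 1 (shape–rate) is (a−1)/b = 49/9 ≈ 5.44.

λ̂_MAP = 5.44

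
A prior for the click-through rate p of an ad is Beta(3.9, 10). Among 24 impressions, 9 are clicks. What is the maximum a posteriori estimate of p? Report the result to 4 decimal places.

p̂_MAP = 0.3315

Prior: Beta(3.9, 10).
Data: 9 successes in 24 trials. The binomial likelihood contributes p^9(1−p)^15, so the posterior is Beta(3.9+9, 10+15) = Beta(12.9, 25).
For Beta(a, b) with a, b > 1 the mode is (a−1)/(a+b−2) = 11.9/35.9 ≈ 0.3315.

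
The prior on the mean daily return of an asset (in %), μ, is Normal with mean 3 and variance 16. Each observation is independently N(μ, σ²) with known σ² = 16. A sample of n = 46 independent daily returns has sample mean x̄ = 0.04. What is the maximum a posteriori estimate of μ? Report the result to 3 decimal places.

n = 46, x̄ = 0.04.
For a Normal prior and Normal likelihood with known variance, the posterior is Normal; its mode equals its mean, the precision-weighted average.
Prior precision 1/σ₀² = 1/16 = 0.0625; data precision n/σ² = 46/16 = 2.875.
μ̂ = (0.0625·3 + 2.875·0.04) / (0.0625 + 2.875) = 0.3025/2.9375 = 121/1175 ≈ 0.103.

μ̂_MAP = 0.103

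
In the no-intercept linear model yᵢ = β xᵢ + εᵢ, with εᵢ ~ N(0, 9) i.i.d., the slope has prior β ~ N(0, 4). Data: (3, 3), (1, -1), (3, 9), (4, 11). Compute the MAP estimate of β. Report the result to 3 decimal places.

β̂_MAP = 2.121

log p(β | y) = −Σ(yᵢ − βxᵢ)²/(2·9) − β²/(2·4) + const.
Setting the derivative to zero: Σxᵢ(yᵢ − βxᵢ)/9 − β/4 = 0, so β = Σxᵢyᵢ / (Σxᵢ² + σ²/τ²).
Σxᵢyᵢ = 3·3 + 1·(-1) + 3·9 + 4·11 = 79; Σxᵢ² = 35; σ²/τ² = 2.25.
β̂_MAP = 79 / (35 + 2.25) = 79/37.25 ≈ 2.121.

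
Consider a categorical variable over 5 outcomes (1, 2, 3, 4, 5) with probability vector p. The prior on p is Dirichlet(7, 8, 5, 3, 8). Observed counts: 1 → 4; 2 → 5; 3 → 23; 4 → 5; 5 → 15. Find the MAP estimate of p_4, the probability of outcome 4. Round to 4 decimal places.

MAP estimate: 0.0897

The posterior is Dirichlet(αᵢ + nᵢ) = Dirichlet(11, 13, 28, 8, 23).
For a Dirichlet(a₁,…,a_K) with all aᵢ > 1, the mode has j-th component (aⱼ − 1)/(Σaᵢ − K).
Here Σaᵢ = 83 and K = 5, so p_4 = (8 − 1)/(83 − 5) = 7/78 ≈ 0.0897.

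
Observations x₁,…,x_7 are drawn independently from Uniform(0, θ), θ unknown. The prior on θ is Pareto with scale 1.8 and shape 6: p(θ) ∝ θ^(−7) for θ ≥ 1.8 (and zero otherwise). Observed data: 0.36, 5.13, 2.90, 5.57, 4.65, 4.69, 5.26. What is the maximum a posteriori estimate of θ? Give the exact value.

The Uniform(0, θ) likelihood is θ^(−n) for θ ≥ max(xᵢ), zero otherwise. Here max(xᵢ) = 5.57.
Posterior ∝ θ^(−7) · θ^(−7) = θ^(−14) on θ ≥ max(1.8, 5.57) = 5.57.
This density is strictly decreasing in θ, so the posterior mode lies at the lower boundary of the support.

θ̂_MAP = 5.57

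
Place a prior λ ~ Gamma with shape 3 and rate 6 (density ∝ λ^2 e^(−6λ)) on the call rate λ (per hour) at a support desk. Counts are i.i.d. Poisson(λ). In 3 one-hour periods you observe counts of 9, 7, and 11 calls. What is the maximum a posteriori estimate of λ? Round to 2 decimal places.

λ̂_MAP = 3.22

Σxᵢ = 9+7+11 = 27, with n = 3.
Posterior ∝ λ^2e^(−6λ) · λ^27e^(−3λ) = λ^29e^(−9λ), i.e. Gamma(shape=30, rate=9).
The mode of a Gamma(a, b) with a ≥ 1 (shape–rate) is (a−1)/b = 29/9 ≈ 3.22.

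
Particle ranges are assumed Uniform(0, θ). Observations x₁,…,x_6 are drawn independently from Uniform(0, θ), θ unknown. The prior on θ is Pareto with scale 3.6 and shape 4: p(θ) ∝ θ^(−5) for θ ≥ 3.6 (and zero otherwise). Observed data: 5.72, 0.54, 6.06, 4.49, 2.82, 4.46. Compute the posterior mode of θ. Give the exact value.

The Uniform(0, θ) likelihood is θ^(−n) for θ ≥ max(xᵢ), zero otherwise. Here max(xᵢ) = 6.06.
Posterior ∝ θ^(−5) · θ^(−6) = θ^(−11) on θ ≥ max(3.6, 6.06) = 6.06.
This density is strictly decreasing in θ, so the posterior mode lies at the lower boundary of the support.

θ̂_MAP = 6.06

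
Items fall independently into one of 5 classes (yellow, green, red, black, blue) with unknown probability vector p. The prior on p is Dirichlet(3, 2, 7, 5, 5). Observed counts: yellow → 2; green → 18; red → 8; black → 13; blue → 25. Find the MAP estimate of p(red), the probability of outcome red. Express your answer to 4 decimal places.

The posterior is Dirichlet(αᵢ + nᵢ) = Dirichlet(5, 20, 15, 18, 30).
For a Dirichlet(a₁,…,a_K) with all aᵢ > 1, the mode has j-th component (aⱼ − 1)/(Σaᵢ − K).
Here Σaᵢ = 88 and K = 5, so p(red) = (15 − 1)/(88 − 5) = 14/83 ≈ 0.1687.

MAP estimate of p(red) = 0.1687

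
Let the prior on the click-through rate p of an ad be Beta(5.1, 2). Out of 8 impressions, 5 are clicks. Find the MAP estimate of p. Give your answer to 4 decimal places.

Prior: Beta(5.1, 2).
Data: 5 successes in 8 trials. The binomial likelihood contributes p^5(1−p)^3, so the posterior is Beta(5.1+5, 2+3) = Beta(10.1, 5).
For Beta(a, b) with a, b > 1 the mode is (a−1)/(a+b−2) = 9.1/13.1 ≈ 0.6947.

p̂_MAP = 0.6947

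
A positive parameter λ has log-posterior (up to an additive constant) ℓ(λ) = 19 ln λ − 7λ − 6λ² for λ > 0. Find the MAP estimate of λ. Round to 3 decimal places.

ℓ'(λ) = 19/λ − 7 − 12λ. Setting this to zero and multiplying by λ: 12λ² + 7λ − 19 = 0.
λ = (−7 + √(7² + 4·12·19)) / (2·12) = (−7 + √961) / 24 = (−7 + 31)/24 = 1.
ℓ''(λ) = −19/λ² − 12 < 0, confirming a maximum.

λ̂_MAP = 1.000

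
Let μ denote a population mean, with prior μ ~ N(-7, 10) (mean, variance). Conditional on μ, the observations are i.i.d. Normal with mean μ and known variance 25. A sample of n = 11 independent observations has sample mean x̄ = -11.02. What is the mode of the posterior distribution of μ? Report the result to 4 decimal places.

n = 11, x̄ = -11.02.
For a Normal prior and Normal likelihood with known variance, the posterior is Normal; its mode equals its mean, the precision-weighted average.
Prior precision 1/σ₀² = 1/10 = 0.1; data precision n/σ² = 11/25 = 0.44.
μ̂ = (0.1·(-7) + 0.44·(-11.02)) / (0.1 + 0.44) = (-5.5488)/0.54 = -2312/225 ≈ -10.2756.

μ̂_MAP = -10.2756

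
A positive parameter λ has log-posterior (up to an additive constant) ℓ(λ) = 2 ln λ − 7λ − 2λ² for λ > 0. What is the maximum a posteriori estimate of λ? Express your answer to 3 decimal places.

ℓ'(λ) = 2/λ − 7 − 4λ. Setting this to zero and multiplying by λ: 4λ² + 7λ − 2 = 0.
λ = (−7 + √(7² + 4·4·2)) / (2·4) = (−7 + √81) / 8 = (−7 + 9)/8 = 1/4.
ℓ''(λ) = −2/λ² − 4 < 0, confirming a maximum.

λ̂_MAP = 0.250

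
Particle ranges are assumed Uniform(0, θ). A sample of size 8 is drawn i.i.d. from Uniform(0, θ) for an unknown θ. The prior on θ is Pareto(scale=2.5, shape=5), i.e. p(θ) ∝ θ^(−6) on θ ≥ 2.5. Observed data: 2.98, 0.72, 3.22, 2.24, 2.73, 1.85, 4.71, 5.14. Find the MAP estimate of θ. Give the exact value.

θ̂_MAP = 5.14

The Uniform(0, θ) likelihood is θ^(−n) for θ ≥ max(xᵢ), zero otherwise. Here max(xᵢ) = 5.14.
Posterior ∝ θ^(−6) · θ^(−8) = θ^(−14) on θ ≥ max(2.5, 5.14) = 5.14.
This density is strictly decreasing in θ, so the posterior mode lies at the lower boundary of the support.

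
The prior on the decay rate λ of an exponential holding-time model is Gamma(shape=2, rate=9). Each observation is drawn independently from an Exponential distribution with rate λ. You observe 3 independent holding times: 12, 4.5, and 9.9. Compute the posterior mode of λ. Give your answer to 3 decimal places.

The Exponential(rate=λ) likelihood is ∝ λ^n e^(−λΣtᵢ). Here n = 3 and Σtᵢ = 12 + 4.5 + 9.9 = 26.4.
Posterior ∝ λe^(−9λ) · λ^3e^(−26.4λ) = λ^4e^(−35.4λ), i.e. Gamma(5, 35.4).
Mode = (a−1)/b = 4/35.4 ≈ 0.113.

λ̂_MAP = 0.113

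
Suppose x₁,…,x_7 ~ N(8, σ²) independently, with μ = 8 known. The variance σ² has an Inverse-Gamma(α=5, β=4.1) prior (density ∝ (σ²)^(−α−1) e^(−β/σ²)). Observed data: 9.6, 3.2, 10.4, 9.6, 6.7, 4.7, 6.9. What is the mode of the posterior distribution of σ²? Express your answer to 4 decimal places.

σ̂²_MAP = 2.9426

Sum of squared deviations about the known mean: SS = (9.6−8)² + (3.2−8)² + (10.4−8)² + (9.6−8)² + (6.7−8)² + (4.7−8)² + (6.9−8)² = 47.71.
The Normal likelihood contributes (σ²)^(−n/2) exp(−SS/(2σ²)), so the posterior is Inverse-Gamma(α + n/2, β + SS/2) = Inverse-Gamma(8.5, 27.955).
The mode of Inverse-Gamma(a, b) is b/(a+1) = 27.955/9.5 ≈ 2.9426.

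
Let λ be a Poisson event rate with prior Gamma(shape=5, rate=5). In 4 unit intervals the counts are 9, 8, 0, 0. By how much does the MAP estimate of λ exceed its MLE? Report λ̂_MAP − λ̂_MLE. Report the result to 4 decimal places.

Σxᵢ = 17. Posterior is Gamma(22, 9); MAP = (22−1)/9 = 21/9 ≈ 2.33333.
MLE = x̄ = 17/4 ≈ 4.25000.
Difference = 21/9 − 17/4 = -23/12 ≈ -1.9167.

MAP − MLE = -1.9167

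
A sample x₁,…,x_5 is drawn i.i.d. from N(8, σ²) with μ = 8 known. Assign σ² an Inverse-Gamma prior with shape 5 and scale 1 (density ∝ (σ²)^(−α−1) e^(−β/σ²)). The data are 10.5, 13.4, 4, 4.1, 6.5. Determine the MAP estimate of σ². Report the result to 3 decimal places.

Sum of squared deviations about the known mean: SS = (10.5−8)² + (13.4−8)² + (4−8)² + (4.1−8)² + (6.5−8)² = 68.87.
The Normal likelihood contributes (σ²)^(−n/2) exp(−SS/(2σ²)), so the posterior is Inverse-Gamma(α + n/2, β + SS/2) = Inverse-Gamma(7.5, 35.435).
The mode of Inverse-Gamma(a, b) is b/(a+1) = 35.435/8.5 ≈ 4.169.

σ̂²_MAP = 4.169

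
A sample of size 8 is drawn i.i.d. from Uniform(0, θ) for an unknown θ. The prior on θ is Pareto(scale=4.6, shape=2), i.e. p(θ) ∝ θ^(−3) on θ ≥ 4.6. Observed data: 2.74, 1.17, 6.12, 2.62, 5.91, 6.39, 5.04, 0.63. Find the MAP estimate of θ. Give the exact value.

The Uniform(0, θ) likelihood is θ^(−n) for θ ≥ max(xᵢ), zero otherwise. Here max(xᵢ) = 6.39.
Posterior ∝ θ^(−3) · θ^(−8) = θ^(−11) on θ ≥ max(4.6, 6.39) = 6.39.
This density is strictly decreasing in θ, so the posterior mode lies at the lower boundary of the support.

θ̂_MAP = 6.39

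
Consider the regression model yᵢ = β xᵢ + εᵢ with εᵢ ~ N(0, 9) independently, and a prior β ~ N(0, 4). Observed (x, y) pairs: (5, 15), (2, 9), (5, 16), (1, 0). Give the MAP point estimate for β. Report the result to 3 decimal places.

β̂_MAP = 3.022

log p(β | y) = −Σ(yᵢ − βxᵢ)²/(2·9) − β²/(2·4) + const.
Setting the derivative to zero: Σxᵢ(yᵢ − βxᵢ)/9 − β/4 = 0, so β = Σxᵢyᵢ / (Σxᵢ² + σ²/τ²).
Σxᵢyᵢ = 5·15 + 2·9 + 5·16 + 1·0 = 173; Σxᵢ² = 55; σ²/τ² = 2.25.
β̂_MAP = 173 / (55 + 2.25) = 173/57.25 ≈ 3.022.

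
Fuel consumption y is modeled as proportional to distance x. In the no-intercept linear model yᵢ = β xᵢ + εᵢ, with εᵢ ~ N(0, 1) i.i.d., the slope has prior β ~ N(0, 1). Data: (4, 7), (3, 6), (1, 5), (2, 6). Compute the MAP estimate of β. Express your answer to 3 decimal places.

β̂_MAP = 2.032

log p(β | y) = −Σ(yᵢ − βxᵢ)²/(2·1) − β²/(2·1) + const.
Setting the derivative to zero: Σxᵢ(yᵢ − βxᵢ)/1 − β/1 = 0, so β = Σxᵢyᵢ / (Σxᵢ² + σ²/τ²).
Σxᵢyᵢ = 4·7 + 3·6 + 1·5 + 2·6 = 63; Σxᵢ² = 30; σ²/τ² = 1.
β̂_MAP = 63 / (30 + 1) = 63/31 ≈ 2.032.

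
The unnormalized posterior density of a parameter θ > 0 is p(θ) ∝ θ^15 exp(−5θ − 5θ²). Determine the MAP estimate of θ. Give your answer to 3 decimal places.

θ̂_MAP = 1.000

ℓ'(θ) = 15/θ − 5 − 10θ. Setting this to zero and multiplying by θ: 10θ² + 5θ − 15 = 0.
θ = (−5 + √(5² + 4·10·15)) / (2·10) = (−5 + √625) / 20 = (−5 + 25)/20 = 1.
ℓ''(θ) = −15/θ² − 10 < 0, confirming a maximum.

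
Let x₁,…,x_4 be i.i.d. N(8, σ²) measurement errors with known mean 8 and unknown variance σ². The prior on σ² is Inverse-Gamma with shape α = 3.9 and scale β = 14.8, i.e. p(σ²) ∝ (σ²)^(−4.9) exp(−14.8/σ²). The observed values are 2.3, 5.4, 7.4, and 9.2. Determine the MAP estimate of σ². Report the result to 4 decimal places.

Sum of squared deviations about the known mean: SS = (2.3−8)² + (5.4−8)² + (7.4−8)² + (9.2−8)² = 41.05.
The Normal likelihood contributes (σ²)^(−n/2) exp(−SS/(2σ²)), so the posterior is Inverse-Gamma(α + n/2, β + SS/2) = Inverse-Gamma(5.9, 35.325).
The mode of Inverse-Gamma(a, b) is b/(a+1) = 35.325/6.9 ≈ 5.1196.

σ̂²_MAP = 5.1196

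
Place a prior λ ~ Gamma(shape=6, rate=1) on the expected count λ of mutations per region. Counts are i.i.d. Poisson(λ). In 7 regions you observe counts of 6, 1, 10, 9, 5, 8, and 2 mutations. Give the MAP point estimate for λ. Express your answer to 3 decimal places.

Σxᵢ = 6+1+10+9+5+8+2 = 41, with n = 7.
Posterior ∝ λ^5e^(−1λ) · λ^41e^(−7λ) = λ^46e^(−8λ), i.e. Gamma(shape=47, rate=8).
The mode of a Gamma(a, b) with a ≥ 1 (shape–rate) is (a−1)/b = 46/8 ≈ 5.750.

λ̂_MAP = 5.750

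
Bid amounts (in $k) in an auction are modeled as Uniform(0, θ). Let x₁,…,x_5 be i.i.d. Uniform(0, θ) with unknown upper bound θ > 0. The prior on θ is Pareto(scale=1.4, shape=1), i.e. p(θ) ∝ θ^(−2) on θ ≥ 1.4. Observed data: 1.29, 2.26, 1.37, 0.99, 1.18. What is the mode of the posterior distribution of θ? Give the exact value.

θ̂_MAP = 2.26

The Uniform(0, θ) likelihood is θ^(−n) for θ ≥ max(xᵢ), zero otherwise. Here max(xᵢ) = 2.26.
Posterior ∝ θ^(−2) · θ^(−5) = θ^(−7) on θ ≥ max(1.4, 2.26) = 2.26.
This density is strictly decreasing in θ, so the posterior mode lies at the lower boundary of the support.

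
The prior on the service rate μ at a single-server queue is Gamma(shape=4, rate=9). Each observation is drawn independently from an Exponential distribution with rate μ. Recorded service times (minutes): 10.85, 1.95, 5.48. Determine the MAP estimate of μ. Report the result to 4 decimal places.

The Exponential(rate=μ) likelihood is ∝ μ^n e^(−μΣtᵢ). Here n = 3 and Σtᵢ = 10.85 + 1.95 + 5.48 = 18.28.
Posterior ∝ μ^3e^(−9μ) · μ^3e^(−18.28μ) = μ^6e^(−27.28μ), i.e. Gamma(7, 27.28).
Mode = (a−1)/b = 6/27.28 ≈ 0.2199.

μ̂_MAP = 0.2199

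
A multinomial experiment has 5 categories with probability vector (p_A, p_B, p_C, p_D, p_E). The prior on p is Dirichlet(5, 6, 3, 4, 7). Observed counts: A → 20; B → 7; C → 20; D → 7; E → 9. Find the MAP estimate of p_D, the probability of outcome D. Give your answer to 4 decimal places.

MAP estimate of p_D = 0.1205

The posterior is Dirichlet(αᵢ + nᵢ) = Dirichlet(25, 13, 23, 11, 16).
For a Dirichlet(a₁,…,a_K) with all aᵢ > 1, the mode has j-th component (aⱼ − 1)/(Σaᵢ − K).
Here Σaᵢ = 88 and K = 5, so p_D = (11 − 1)/(88 − 5) = 10/83 ≈ 0.1205.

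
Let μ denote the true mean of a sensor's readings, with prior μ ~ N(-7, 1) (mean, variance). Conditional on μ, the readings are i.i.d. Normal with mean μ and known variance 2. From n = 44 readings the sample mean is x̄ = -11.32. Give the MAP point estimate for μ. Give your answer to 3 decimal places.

n = 44, x̄ = -11.32.
For a Normal prior and Normal likelihood with known variance, the posterior is Normal; its mode equals its mean, the precision-weighted average.
Prior precision 1/σ₀² = 1/1 = 1; data precision n/σ² = 44/2 = 22.
μ̂ = (1·(-7) + 22·(-11.32)) / (1 + 22) = (-256.04)/23 = -6401/575 ≈ -11.132.

μ̂_MAP = -11.132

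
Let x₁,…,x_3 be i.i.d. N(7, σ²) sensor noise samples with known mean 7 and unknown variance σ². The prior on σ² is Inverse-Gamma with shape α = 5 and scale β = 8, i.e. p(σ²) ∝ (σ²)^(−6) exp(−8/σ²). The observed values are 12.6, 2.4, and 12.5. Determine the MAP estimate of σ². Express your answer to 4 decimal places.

σ̂²_MAP = 6.5847

Sum of squared deviations about the known mean: SS = (12.6−7)² + (2.4−7)² + (12.5−7)² = 82.77.
The Normal likelihood contributes (σ²)^(−n/2) exp(−SS/(2σ²)), so the posterior is Inverse-Gamma(α + n/2, β + SS/2) = Inverse-Gamma(6.5, 49.385).
The mode of Inverse-Gamma(a, b) is b/(a+1) = 49.385/7.5 ≈ 6.5847.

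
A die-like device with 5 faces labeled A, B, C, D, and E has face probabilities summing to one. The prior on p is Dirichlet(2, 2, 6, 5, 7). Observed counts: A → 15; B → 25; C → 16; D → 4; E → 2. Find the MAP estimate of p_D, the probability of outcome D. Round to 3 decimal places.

MAP estimate of p_D = 0.101

The posterior is Dirichlet(αᵢ + nᵢ) = Dirichlet(17, 27, 22, 9, 9).
For a Dirichlet(a₁,…,a_K) with all aᵢ > 1, the mode has j-th component (aⱼ − 1)/(Σaᵢ − K).
Here Σaᵢ = 84 and K = 5, so p_D = (9 − 1)/(84 − 5) = 8/79 ≈ 0.101.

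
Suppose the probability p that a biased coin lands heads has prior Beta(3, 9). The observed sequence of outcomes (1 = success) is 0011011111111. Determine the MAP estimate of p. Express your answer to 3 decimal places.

Prior: Beta(3, 9).
Data: 10 successes in 13 trials (from the sequence). The binomial likelihood contributes p^10(1−p)^3, so the posterior is Beta(3+10, 9+3) = Beta(13, 12).
For Beta(a, b) with a, b > 1 the mode is (a−1)/(a+b−2) = 12/23 ≈ 0.522.

p̂_MAP = 0.522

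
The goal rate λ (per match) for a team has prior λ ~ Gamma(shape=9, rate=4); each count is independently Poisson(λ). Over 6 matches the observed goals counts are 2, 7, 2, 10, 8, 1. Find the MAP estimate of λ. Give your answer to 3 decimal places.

Σxᵢ = 2+7+2+10+8+1 = 30, with n = 6.
Posterior ∝ λ^8e^(−4λ) · λ^30e^(−6λ) = λ^38e^(−10λ), i.e. Gamma(shape=39, rate=10).
The mode of a Gamma(a, b) with a ≥ 1 (shape–rate) is (a−1)/b = 38/10 ≈ 3.800.

λ̂_MAP = 3.800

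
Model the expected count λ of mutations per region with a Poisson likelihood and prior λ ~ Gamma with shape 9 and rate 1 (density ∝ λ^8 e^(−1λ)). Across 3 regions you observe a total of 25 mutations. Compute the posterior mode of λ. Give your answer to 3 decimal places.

λ̂_MAP = 8.250

Σxᵢ = 25, n = 3.
Posterior ∝ λ^8e^(−1λ) · λ^25e^(−3λ) = λ^33e^(−4λ), i.e. Gamma(shape=34, rate=4).
The mode of a Gamma(a, b) with a ≥ 1 (shape–rate) is (a−1)/b = 33/4 ≈ 8.250.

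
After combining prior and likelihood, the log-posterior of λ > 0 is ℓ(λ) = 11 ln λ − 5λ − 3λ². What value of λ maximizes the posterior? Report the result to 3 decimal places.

λ̂_MAP = 1.000

ℓ'(λ) = 11/λ − 5 − 6λ. Setting this to zero and multiplying by λ: 6λ² + 5λ − 11 = 0.
λ = (−5 + √(5² + 4·6·11)) / (2·6) = (−5 + √289) / 12 = (−5 + 17)/12 = 1.
ℓ''(λ) = −11/λ² − 6 < 0, confirming a maximum.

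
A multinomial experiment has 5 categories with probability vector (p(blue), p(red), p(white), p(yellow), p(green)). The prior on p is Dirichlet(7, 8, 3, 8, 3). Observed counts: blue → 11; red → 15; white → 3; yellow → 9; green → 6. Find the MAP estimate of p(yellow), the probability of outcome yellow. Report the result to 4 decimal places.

The posterior is Dirichlet(αᵢ + nᵢ) = Dirichlet(18, 23, 6, 17, 9).
For a Dirichlet(a₁,…,a_K) with all aᵢ > 1, the mode has j-th component (aⱼ − 1)/(Σaᵢ − K).
Here Σaᵢ = 73 and K = 5, so p(yellow) = (17 − 1)/(73 − 5) = 16/68 ≈ 0.2353.

MAP estimate of p(yellow) = 0.2353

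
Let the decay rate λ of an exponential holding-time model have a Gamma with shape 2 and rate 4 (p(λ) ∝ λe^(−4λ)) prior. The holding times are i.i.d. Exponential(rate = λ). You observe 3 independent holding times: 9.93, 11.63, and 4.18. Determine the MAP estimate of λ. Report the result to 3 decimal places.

The Exponential(rate=λ) likelihood is ∝ λ^n e^(−λΣtᵢ). Here n = 3 and Σtᵢ = 9.93 + 11.63 + 4.18 = 25.74.
Posterior ∝ λe^(−4λ) · λ^3e^(−25.74λ) = λ^4e^(−29.74λ), i.e. Gamma(5, 29.74).
Mode = (a−1)/b = 4/29.74 ≈ 0.134.

λ̂_MAP = 0.134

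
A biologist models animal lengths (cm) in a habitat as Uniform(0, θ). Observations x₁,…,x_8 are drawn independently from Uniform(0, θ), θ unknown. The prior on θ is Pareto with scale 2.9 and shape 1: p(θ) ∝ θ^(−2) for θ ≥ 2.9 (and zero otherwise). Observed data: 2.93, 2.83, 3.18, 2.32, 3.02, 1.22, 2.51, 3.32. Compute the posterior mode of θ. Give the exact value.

θ̂_MAP = 3.32

The Uniform(0, θ) likelihood is θ^(−n) for θ ≥ max(xᵢ), zero otherwise. Here max(xᵢ) = 3.32.
Posterior ∝ θ^(−2) · θ^(−8) = θ^(−10) on θ ≥ max(2.9, 3.32) = 3.32.
This density is strictly decreasing in θ, so the posterior mode lies at the lower boundary of the support.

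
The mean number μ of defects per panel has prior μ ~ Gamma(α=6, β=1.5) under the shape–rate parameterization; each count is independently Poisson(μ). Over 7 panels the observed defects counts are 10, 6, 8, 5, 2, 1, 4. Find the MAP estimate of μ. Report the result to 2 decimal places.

μ̂_MAP = 4.82

Σxᵢ = 10+6+8+5+2+1+4 = 36, with n = 7.
Posterior ∝ μ^5e^(−1.5μ) · μ^36e^(−7μ) = μ^41e^(−8.5μ), i.e. Gamma(shape=42, rate=8.5).
The mode of a Gamma(a, b) with a ≥ 1 (shape–rate) is (a−1)/b = 41/8.5 ≈ 4.82.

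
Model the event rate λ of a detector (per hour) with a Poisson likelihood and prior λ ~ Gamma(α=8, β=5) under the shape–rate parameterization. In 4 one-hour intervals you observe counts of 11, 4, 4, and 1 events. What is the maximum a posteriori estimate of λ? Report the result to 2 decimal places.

Σxᵢ = 11+4+4+1 = 20, with n = 4.
Posterior ∝ λ^7e^(−5λ) · λ^20e^(−4λ) = λ^27e^(−9λ), i.e. Gamma(shape=28, rate=9).
The mode of a Gamma(a, b) with a ≥ 1 (shape–rate) is (a−1)/b = 27/9 ≈ 3.00.

λ̂_MAP = 3.00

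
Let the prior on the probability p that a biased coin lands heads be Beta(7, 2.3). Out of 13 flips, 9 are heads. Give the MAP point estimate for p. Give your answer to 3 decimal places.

Prior: Beta(7, 2.3).
Data: 9 successes in 13 trials. The binomial likelihood contributes p^9(1−p)^4, so the posterior is Beta(7+9, 2.3+4) = Beta(16, 6.3).
For Beta(a, b) with a, b > 1 the mode is (a−1)/(a+b−2) = 15/20.3 ≈ 0.739.

p̂_MAP = 0.739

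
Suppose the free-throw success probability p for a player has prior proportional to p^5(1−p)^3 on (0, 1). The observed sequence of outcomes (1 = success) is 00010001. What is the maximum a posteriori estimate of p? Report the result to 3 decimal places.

p̂_MAP = 0.438

The prior density ∝ p^5(1−p)^3 is the kernel of Beta(6, 4).
Data: 2 successes in 8 trials (from the sequence). The binomial likelihood contributes p^2(1−p)^6, so the posterior is Beta(6+2, 4+6) = Beta(8, 10).
For Beta(a, b) with a, b > 1 the mode is (a−1)/(a+b−2) = 7/16 ≈ 0.438.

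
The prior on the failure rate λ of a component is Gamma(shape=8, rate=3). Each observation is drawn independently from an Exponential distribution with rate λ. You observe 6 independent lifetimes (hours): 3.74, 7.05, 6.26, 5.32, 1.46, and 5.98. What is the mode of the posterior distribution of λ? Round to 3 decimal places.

The Exponential(rate=λ) likelihood is ∝ λ^n e^(−λΣtᵢ). Here n = 6 and Σtᵢ = 3.74 + 7.05 + 6.26 + 5.32 + 1.46 + 5.98 = 29.81.
Posterior ∝ λ^7e^(−3λ) · λ^6e^(−29.81λ) = λ^13e^(−32.81λ), i.e. Gamma(14, 32.81).
Mode = (a−1)/b = 13/32.81 ≈ 0.396.

λ̂_MAP = 0.396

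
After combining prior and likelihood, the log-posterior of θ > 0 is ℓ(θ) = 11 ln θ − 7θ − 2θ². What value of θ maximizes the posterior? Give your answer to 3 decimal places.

ℓ'(θ) = 11/θ − 7 − 4θ. Setting this to zero and multiplying by θ: 4θ² + 7θ − 11 = 0.
θ = (−7 + √(7² + 4·4·11)) / (2·4) = (−7 + √225) / 8 = (−7 + 15)/8 = 1.
ℓ''(θ) = −11/θ² − 4 < 0, confirming a maximum.

θ̂_MAP = 1.000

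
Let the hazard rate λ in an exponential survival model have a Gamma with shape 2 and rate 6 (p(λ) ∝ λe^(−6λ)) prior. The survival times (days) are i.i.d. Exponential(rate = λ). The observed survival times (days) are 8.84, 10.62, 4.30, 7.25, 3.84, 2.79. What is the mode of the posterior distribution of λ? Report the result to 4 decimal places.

λ̂_MAP = 0.1604

The Exponential(rate=λ) likelihood is ∝ λ^n e^(−λΣtᵢ). Here n = 6 and Σtᵢ = 8.84 + 10.62 + 4.30 + 7.25 + 3.84 + 2.79 = 37.64.
Posterior ∝ λe^(−6λ) · λ^6e^(−37.64λ) = λ^7e^(−43.64λ), i.e. Gamma(8, 43.64).
Mode = (a−1)/b = 7/43.64 ≈ 0.1604.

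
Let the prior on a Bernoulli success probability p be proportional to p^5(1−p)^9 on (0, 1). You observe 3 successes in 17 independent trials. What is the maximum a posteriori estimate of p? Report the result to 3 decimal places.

The prior density ∝ p^5(1−p)^9 is the kernel of Beta(6, 10).
Data: 3 successes in 17 trials. The binomial likelihood contributes p^3(1−p)^14, so the posterior is Beta(6+3, 10+14) = Beta(9, 24).
For Beta(a, b) with a, b > 1 the mode is (a−1)/(a+b−2) = 8/31 ≈ 0.258.

p̂_MAP = 0.258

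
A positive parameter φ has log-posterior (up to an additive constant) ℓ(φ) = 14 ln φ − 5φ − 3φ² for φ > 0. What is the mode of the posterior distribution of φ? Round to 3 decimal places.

φ̂_MAP = 1.167

ℓ'(φ) = 14/φ − 5 − 6φ. Setting this to zero and multiplying by φ: 6φ² + 5φ − 14 = 0.
φ = (−5 + √(5² + 4·6·14)) / (2·6) = (−5 + √361) / 12 = (−5 + 19)/12 = 7/6.
ℓ''(φ) = −14/φ² − 6 < 0, confirming a maximum.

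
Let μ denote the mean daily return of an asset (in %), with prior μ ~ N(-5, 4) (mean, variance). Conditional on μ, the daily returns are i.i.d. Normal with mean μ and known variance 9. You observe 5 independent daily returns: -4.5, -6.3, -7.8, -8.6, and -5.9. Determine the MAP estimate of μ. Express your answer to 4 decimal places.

n = 5; x̄ = ((-4.5) + (-6.3) + (-7.8) + (-8.6) + (-5.9))/5 = -33.1/5 = -6.62.
For a Normal prior and Normal likelihood with known variance, the posterior is Normal; its mode equals its mean, the precision-weighted average.
Prior precision 1/σ₀² = 1/4 = 0.25; data precision n/σ² = 5/9.
μ̂ = (0.25·(-5) + (5/9)·(-6.62)) / (0.25 + 5/9) = (-887/180)/(29/36) = -887/145 ≈ -6.1172.

μ̂_MAP = -6.1172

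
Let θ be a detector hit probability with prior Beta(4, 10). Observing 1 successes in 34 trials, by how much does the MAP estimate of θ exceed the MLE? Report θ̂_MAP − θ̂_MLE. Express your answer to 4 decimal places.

MAP − MLE = 0.0575

Posterior is Beta(5, 43); MAP = (5−1)/(48−2) = 4/46 ≈ 0.08696.
MLE ignores the prior: θ̂_MLE = k/n = 1/34 ≈ 0.02941.
Difference = 4/46 − 1/34 = 45/782 ≈ 0.0575.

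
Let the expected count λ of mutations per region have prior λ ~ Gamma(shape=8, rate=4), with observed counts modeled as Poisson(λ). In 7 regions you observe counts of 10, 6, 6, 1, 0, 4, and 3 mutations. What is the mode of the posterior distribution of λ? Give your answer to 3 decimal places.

Σxᵢ = 10+6+6+1+0+4+3 = 30, with n = 7.
Posterior ∝ λ^7e^(−4λ) · λ^30e^(−7λ) = λ^37e^(−11λ), i.e. Gamma(shape=38, rate=11).
The mode of a Gamma(a, b) with a ≥ 1 (shape–rate) is (a−1)/b = 37/11 ≈ 3.364.

λ̂_MAP = 3.364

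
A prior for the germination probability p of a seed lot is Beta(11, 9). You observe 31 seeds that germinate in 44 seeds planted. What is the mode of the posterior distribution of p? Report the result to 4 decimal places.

Prior: Beta(11, 9).
Data: 31 successes in 44 trials. The binomial likelihood contributes p^31(1−p)^13, so the posterior is Beta(11+31, 9+13) = Beta(42, 22).
For Beta(a, b) with a, b > 1 the mode is (a−1)/(a+b−2) = 41/62 ≈ 0.6613.

p̂_MAP = 0.6613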